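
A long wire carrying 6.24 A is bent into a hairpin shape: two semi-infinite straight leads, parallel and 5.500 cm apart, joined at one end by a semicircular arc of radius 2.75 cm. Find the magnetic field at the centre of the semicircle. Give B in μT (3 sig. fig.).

B ≈ 117 μT

The semicircular arc contributes B_arc = μ₀I·π/(4πR) = μ₀I/(4R) = 7.13×10⁻⁵ T.
Each semi-infinite lead is at perpendicular distance R = 0.0275 m from the centre, with the perpendicular foot at its near end, so it contributes μ₀I/(4πR); both point the same way, together 4.54×10⁻⁵ T.
Arc and leads all point the same direction: B = 7.13×10⁻⁵ + 4.54×10⁻⁵ = 1.17×10⁻⁴ T.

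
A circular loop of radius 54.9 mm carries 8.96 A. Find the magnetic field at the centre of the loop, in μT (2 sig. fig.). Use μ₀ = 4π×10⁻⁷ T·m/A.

At the centre of a circular loop the Biot–Savart law gives B = μ₀I/(2R).
B = (4π×10⁻⁷ × 8.96) / (2 × 0.0549) = 1.03×10⁻⁴ T.

B ≈ 100 μT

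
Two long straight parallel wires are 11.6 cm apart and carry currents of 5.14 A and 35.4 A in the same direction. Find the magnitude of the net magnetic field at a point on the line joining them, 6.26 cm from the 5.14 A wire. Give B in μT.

B ≈ 116 μT

Each long wire gives B = μ₀I/(2πd). Distances are d₁ = 0.0626 m and d₂ = 0.0534 m.
B₁ = 1.64×10⁻⁵ T, B₂ = 1.33×10⁻⁴ T.
Between parallel currents the two contributions point in opposite directions, so they subtract. B = |B₁ − B₂| = |1.64×10⁻⁵ − 1.33×10⁻⁴| = 1.16×10⁻⁴ T.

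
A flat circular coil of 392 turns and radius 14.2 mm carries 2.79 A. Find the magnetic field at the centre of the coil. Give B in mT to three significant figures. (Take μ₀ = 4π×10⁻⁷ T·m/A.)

B ≈ 48.4 mT

For an N-turn flat coil, B = Nμ₀I/(2R) with R = 0.0142 m.
B = 392 × 1.23×10⁻⁴ T = 4.84×10⁻² T.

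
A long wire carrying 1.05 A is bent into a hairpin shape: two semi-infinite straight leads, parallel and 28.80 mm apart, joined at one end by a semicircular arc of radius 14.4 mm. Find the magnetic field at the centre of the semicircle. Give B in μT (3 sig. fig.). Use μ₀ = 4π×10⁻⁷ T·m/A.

The semicircular arc contributes B_arc = μ₀I·π/(4πR) = μ₀I/(4R) = 2.29×10⁻⁵ T.
Each semi-infinite lead is at perpendicular distance R = 0.0144 m from the centre, with the perpendicular foot at its near end, so it contributes μ₀I/(4πR); both point the same way, together 1.46×10⁻⁵ T.
Arc and leads all point the same direction: B = 2.29×10⁻⁵ + 1.46×10⁻⁵ = 3.75×10⁻⁵ T.

B ≈ 37.5 μT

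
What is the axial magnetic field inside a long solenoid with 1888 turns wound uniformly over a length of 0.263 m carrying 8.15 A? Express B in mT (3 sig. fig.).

Inside a long solenoid, B = μ₀nI with n = 7179 turns/m.
B = 4π×10⁻⁷ × 7179 × 8.15 = 7.35×10⁻² T.

B ≈ 73.5 mT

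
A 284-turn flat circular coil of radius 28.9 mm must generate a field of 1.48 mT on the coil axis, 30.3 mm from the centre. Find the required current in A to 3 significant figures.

For an N-turn coil, B = Nμ₀IR²/[2(R²+z²)^(3/2)] with R = 0.0289 m, z = 0.0303 m, so I = 2B(R²+z²)^(3/2)/(Nμ₀R²) = 2 × 1.48×10⁻³ × 7.34×10⁻⁵ / (284 × 4π×10⁻⁷ × 0.0008352) = 0.729 A.

I ≈ 0.729 A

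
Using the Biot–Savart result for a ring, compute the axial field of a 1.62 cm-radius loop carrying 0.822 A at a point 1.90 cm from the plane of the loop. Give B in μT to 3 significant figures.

B ≈ 8.71 μT

On the axis of a circular loop, B = μ₀IR² / [2(R²+z²)^(3/2)].
R² + z² = (0.0162)² + (0.019)² = 0.0006234 m², and (R²+z²)^(3/2) = 1.56×10⁻⁵ m³.
B = (4π×10⁻⁷ × 0.822 × 0.0002624) / (2 × 1.56×10⁻⁵) = 8.71×10⁻⁶ T.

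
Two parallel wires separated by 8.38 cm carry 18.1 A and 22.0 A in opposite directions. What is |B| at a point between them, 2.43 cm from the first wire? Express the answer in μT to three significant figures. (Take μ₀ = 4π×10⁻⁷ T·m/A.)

Each long wire gives B = μ₀I/(2πd). Distances are d₁ = 0.0243 m and d₂ = 0.0595 m.
B₁ = 1.49×10⁻⁴ T, B₂ = 7.39×10⁻⁵ T.
Between antiparallel currents both contributions point the same way, so they add. B = B₁ + B₂ = 1.49×10⁻⁴ + 7.39×10⁻⁵ = 2.23×10⁻⁴ T.

B ≈ 223 μT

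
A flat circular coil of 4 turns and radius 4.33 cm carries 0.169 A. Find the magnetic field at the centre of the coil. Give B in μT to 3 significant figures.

B ≈ 9.81 μT

For an N-turn flat coil, B = Nμ₀I/(2R) with R = 0.0433 m.
B = 4 × 2.45×10⁻⁶ T = 9.81×10⁻⁶ T.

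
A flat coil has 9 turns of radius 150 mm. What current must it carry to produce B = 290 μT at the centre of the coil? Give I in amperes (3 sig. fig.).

I ≈ 7.69 A

For an N-turn coil, B = Nμ₀I/(2R) with R = 0.15 m, so I = 2RB/(Nμ₀) = 2 × 0.15 × 2.90×10⁻⁴ / (9 × 4π×10⁻⁷) = 7.69 A.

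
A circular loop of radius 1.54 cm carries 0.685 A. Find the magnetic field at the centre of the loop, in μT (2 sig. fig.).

At the centre of a circular loop the Biot–Savart law gives B = μ₀I/(2R).
B = (4π×10⁻⁷ × 0.685) / (2 × 0.0154) = 2.79×10⁻⁵ T.

B ≈ 28 μT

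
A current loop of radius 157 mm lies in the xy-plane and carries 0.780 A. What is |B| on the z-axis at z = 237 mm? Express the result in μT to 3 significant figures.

B ≈ 0.526 μT

On the axis of a circular loop, B = μ₀IR² / [2(R²+z²)^(3/2)].
R² + z² = (0.157)² + (0.237)² = 0.08082 m², and (R²+z²)^(3/2) = 2.30×10⁻² m³.
B = (4π×10⁻⁷ × 0.780 × 0.02465) / (2 × 2.30×10⁻²) = 5.26×10⁻⁷ T.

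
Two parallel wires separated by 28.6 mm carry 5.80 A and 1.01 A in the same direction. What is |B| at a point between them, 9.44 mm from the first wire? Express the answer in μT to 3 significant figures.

Each long wire gives B = μ₀I/(2πd). Distances are d₁ = 0.00944 m and d₂ = 0.01916 m.
B₁ = 1.23×10⁻⁴ T, B₂ = 1.05×10⁻⁵ T.
Between parallel currents the two contributions point in opposite directions, so they subtract. B = |B₁ − B₂| = |1.23×10⁻⁴ − 1.05×10⁻⁵| = 1.12×10⁻⁴ T.

B ≈ 112 μT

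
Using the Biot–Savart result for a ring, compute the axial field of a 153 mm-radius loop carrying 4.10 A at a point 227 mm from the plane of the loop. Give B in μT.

On the axis of a circular loop, B = μ₀IR² / [2(R²+z²)^(3/2)].
R² + z² = (0.153)² + (0.227)² = 0.07494 m², and (R²+z²)^(3/2) = 2.05×10⁻² m³.
B = (4π×10⁻⁷ × 4.10 × 0.02341) / (2 × 2.05×10⁻²) = 2.94×10⁻⁶ T.

B ≈ 2.94 μT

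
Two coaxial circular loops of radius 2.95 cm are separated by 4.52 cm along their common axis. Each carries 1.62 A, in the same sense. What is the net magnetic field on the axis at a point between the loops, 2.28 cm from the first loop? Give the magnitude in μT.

Each loop contributes B = μ₀IR²/[2(R²+z²)^(3/2)] on the axis, with z measured from that loop.
Loop 1 (z = 0.0228 m): B₁ = 1.71×10⁻⁵ T. Loop 2 (z = 0.0224 m): B₂ = 1.74×10⁻⁵ T.
The fields add: B = B₁ + B₂ = 3.45×10⁻⁵ T.

B ≈ 34.5 μT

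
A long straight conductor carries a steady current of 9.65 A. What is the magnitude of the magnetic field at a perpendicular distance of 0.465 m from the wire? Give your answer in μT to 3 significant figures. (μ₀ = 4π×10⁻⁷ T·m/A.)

For an infinitely long straight wire, B = μ₀I/(2πd).
B = (4π×10⁻⁷ × 9.65) / (2π × 0.465) = 4.15×10⁻⁶ T.

B ≈ 4.15 μT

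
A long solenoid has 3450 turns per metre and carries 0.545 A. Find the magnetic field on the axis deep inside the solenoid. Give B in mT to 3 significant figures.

Inside a long solenoid, B = μ₀nI with n = 3450 turns/m.
B = 4π×10⁻⁷ × 3450 × 0.545 = 2.36×10⁻³ T.

B ≈ 2.36 mT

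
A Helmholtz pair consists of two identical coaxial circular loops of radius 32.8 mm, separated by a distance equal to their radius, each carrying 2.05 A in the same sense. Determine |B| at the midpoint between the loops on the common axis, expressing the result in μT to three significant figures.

Each loop contributes B = μ₀IR²/[2(R²+z²)^(3/2)] on the axis, with z measured from that loop.
Loop 1 (z = 0.0164 m): B₁ = 2.81×10⁻⁵ T. Loop 2 (z = 0.0164 m): B₂ = 2.81×10⁻⁵ T.
The fields add: B = B₁ + B₂ = 5.62×10⁻⁵ T.

B ≈ 56.2 μT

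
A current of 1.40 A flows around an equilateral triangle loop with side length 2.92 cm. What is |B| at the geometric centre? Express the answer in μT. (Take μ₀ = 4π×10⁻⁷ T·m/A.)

B ≈ 86.3 μT

Each side is a finite straight segment at perpendicular distance d = a/(2 tan(π/3)) = 0.008429 m from the centre, with end-angles ±π/3.
One side contributes B₁ = (μ₀I/4πd)·2 sin(π/3) = 2.88×10⁻⁵ T.
All 3 sides add in the same direction: B = 3 × 2.88×10⁻⁵ = 8.63×10⁻⁵ T.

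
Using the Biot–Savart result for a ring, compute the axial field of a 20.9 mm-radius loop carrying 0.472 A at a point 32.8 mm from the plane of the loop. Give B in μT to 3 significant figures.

B ≈ 2.20 μT

On the axis of a circular loop, B = μ₀IR² / [2(R²+z²)^(3/2)].
R² + z² = (0.0209)² + (0.0328)² = 0.001513 m², and (R²+z²)^(3/2) = 5.88×10⁻⁵ m³.
B = (4π×10⁻⁷ × 0.472 × 0.0004368) / (2 × 5.88×10⁻⁵) = 2.20×10⁻⁶ T.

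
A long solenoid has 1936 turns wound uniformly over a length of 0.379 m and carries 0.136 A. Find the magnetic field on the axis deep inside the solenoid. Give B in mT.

Inside a long solenoid, B = μ₀nI with n = 5108 turns/m.
B = 4π×10⁻⁷ × 5108 × 0.136 = 8.73×10⁻⁴ T.

B ≈ 0.873 mT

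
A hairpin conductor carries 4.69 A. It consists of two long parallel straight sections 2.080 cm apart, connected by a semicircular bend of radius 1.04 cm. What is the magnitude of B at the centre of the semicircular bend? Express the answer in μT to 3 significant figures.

B ≈ 232 μT

The semicircular arc contributes B_arc = μ₀I·π/(4πR) = μ₀I/(4R) = 1.42×10⁻⁴ T.
Each semi-infinite lead is at perpendicular distance R = 0.0104 m from the centre, with the perpendicular foot at its near end, so it contributes μ₀I/(4πR); both point the same way, together 9.02×10⁻⁵ T.
Arc and leads all point the same direction: B = 1.42×10⁻⁴ + 9.02×10⁻⁵ = 2.32×10⁻⁴ T.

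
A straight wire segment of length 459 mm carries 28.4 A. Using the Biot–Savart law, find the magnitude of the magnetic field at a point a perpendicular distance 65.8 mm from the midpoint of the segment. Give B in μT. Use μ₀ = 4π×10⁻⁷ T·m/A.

B ≈ 83.0 μT

For a finite straight segment, B = (μ₀I/4πd)(sinθ₁ + sinθ₂), where θ₁, θ₂ are the angles from the perpendicular to each end.
The perpendicular from the point meets the wire at its midpoint, so each end is L/2 = 0.2295 m away along the wire.
sinθ₁ = 0.2295/√(0.2295²+0.0658²) = 0.9613; sinθ₂ = 0.2295/√(0.2295²+0.0658²) = 0.9613.
B = (4π×10⁻⁷ × 28.4) / (4π × 0.0658) × (0.9613 + 0.9613) = 8.30×10⁻⁵ T.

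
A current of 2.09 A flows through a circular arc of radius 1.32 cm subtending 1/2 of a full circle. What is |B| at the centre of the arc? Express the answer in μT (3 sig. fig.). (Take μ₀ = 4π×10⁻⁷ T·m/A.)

B ≈ 49.7 μT

The Biot–Savart field of a circular arc at its centre is B = μ₀Iφ/(4πR), with φ = 3.142 rad.
B = (4π×10⁻⁷ × 2.09 × 3.142) / (4π × 0.0132) = 4.97×10⁻⁵ T.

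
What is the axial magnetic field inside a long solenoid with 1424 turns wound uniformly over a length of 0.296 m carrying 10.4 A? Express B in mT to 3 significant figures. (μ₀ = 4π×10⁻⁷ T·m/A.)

B ≈ 62.9 mT

Inside a long solenoid, B = μ₀nI with n = 4811 turns/m.
B = 4π×10⁻⁷ × 4811 × 10.4 = 6.29×10⁻² T.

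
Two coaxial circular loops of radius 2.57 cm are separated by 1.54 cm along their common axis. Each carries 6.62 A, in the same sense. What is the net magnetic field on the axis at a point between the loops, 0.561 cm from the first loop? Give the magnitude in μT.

B ≈ 283 μT

Each loop contributes B = μ₀IR²/[2(R²+z²)^(3/2)] on the axis, with z measured from that loop.
Loop 1 (z = 0.00561 m): B₁ = 1.51×10⁻⁴ T. Loop 2 (z = 0.00979 m): B₂ = 1.32×10⁻⁴ T.
The fields add: B = B₁ + B₂ = 2.83×10⁻⁴ T.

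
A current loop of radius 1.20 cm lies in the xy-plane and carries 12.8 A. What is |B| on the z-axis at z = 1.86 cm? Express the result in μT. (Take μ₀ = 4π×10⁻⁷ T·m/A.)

On the axis of a circular loop, B = μ₀IR² / [2(R²+z²)^(3/2)].
R² + z² = (0.012)² + (0.0186)² = 0.00049 m², and (R²+z²)^(3/2) = 1.08×10⁻⁵ m³.
B = (4π×10⁻⁷ × 12.8 × 0.000144) / (2 × 1.08×10⁻⁵) = 1.07×10⁻⁴ T.

B ≈ 107 μT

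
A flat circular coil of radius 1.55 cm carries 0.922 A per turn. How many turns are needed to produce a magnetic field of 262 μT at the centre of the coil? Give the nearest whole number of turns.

For an N-turn coil, B = Nμ₀I/(2R). A single turn gives B₁ = 3.74×10⁻⁵ T with R = 0.0155 m.
N = B/B₁ = 2.62×10⁻⁴ / 3.74×10⁻⁵ = 7.01.

N = 7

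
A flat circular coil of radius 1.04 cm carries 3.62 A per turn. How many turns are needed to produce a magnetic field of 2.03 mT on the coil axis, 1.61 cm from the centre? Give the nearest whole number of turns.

For an N-turn coil, B = Nμ₀IR²/[2(R²+z²)^(3/2)]. A single turn gives B₁ = 3.49×10⁻⁵ T with R = 0.0104 m, z = 0.0161 m.
N = B/B₁ = 2.03×10⁻³ / 3.49×10⁻⁵ = 58.10.

N = 58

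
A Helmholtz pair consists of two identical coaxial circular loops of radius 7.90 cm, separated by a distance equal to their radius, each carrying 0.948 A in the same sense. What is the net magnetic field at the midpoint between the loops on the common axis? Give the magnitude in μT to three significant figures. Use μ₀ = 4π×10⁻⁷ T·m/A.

Each loop contributes B = μ₀IR²/[2(R²+z²)^(3/2)] on the axis, with z measured from that loop.
Loop 1 (z = 0.0395 m): B₁ = 5.40×10⁻⁶ T. Loop 2 (z = 0.0395 m): B₂ = 5.40×10⁻⁶ T.
The fields add: B = B₁ + B₂ = 1.08×10⁻⁵ T.

B ≈ 10.8 μT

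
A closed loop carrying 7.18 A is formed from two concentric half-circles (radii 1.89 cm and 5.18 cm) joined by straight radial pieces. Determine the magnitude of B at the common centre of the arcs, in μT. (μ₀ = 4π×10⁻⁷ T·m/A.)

The radial connectors point toward the centre, so dl × r̂ = 0 and they contribute nothing.
Each semicircle gives μ₀I/(4R): inner arc 1.19×10⁻⁴ T, outer arc 4.35×10⁻⁵ T.
The two arcs carry current in opposite angular senses, so their fields oppose: B = |1.19×10⁻⁴ − 4.35×10⁻⁵| = 7.58×10⁻⁵ T.

B ≈ 75.8 μT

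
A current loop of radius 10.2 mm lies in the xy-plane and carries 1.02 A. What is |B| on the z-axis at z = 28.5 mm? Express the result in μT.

B ≈ 2.40 μT

On the axis of a circular loop, B = μ₀IR² / [2(R²+z²)^(3/2)].
R² + z² = (0.0102)² + (0.0285)² = 0.0009163 m², and (R²+z²)^(3/2) = 2.77×10⁻⁵ m³.
B = (4π×10⁻⁷ × 1.02 × 0.000104) / (2 × 2.77×10⁻⁵) = 2.40×10⁻⁶ T.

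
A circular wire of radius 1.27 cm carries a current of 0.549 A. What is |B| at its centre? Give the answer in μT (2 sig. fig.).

B ≈ 27 μT

At the centre of a circular loop the Biot–Savart law gives B = μ₀I/(2R).
B = (4π×10⁻⁷ × 0.549) / (2 × 0.0127) = 2.72×10⁻⁵ T.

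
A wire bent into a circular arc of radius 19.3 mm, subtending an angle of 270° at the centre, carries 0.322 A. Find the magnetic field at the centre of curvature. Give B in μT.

B ≈ 7.86 μT

The Biot–Savart field of a circular arc at its centre is B = μ₀Iφ/(4πR), with φ = 4.712 rad.
B = (4π×10⁻⁷ × 0.322 × 4.712) / (4π × 0.0193) = 7.86×10⁻⁶ T.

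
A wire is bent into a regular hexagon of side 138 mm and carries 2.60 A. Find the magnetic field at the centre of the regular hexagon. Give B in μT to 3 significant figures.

B ≈ 13.1 μT

Each side is a finite straight segment at perpendicular distance d = a/(2 tan(π/6)) = 0.1195 m from the centre, with end-angles ±π/6.
One side contributes B₁ = (μ₀I/4πd)·2 sin(π/6) = 2.18×10⁻⁶ T.
All 6 sides add in the same direction: B = 6 × 2.18×10⁻⁶ = 1.31×10⁻⁵ T.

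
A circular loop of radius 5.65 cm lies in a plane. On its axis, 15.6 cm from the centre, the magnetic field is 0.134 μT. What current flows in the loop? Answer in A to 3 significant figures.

On the axis of a loop, B = μ₀IR²/[2(R²+z²)^(3/2)], so I = 2B(R²+z²)^(3/2)/(μ₀R²).
R² + z² = 0.003192 + 0.02434 = 0.02753 m²; raised to 3/2 gives 4.57×10⁻³ m³.
I = 2 × 1.34×10⁻⁷ × 4.57×10⁻³ / (1.26×10⁻⁶ × 0.003192) = 0.305 A.

I ≈ 0.305 A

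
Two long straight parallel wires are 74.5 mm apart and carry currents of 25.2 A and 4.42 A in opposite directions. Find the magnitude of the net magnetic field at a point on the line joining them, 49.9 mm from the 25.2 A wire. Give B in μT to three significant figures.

B ≈ 137 μT

Each long wire gives B = μ₀I/(2πd). Distances are d₁ = 0.0499 m and d₂ = 0.0246 m.
B₁ = 1.01×10⁻⁴ T, B₂ = 3.59×10⁻⁵ T.
Between antiparallel currents both contributions point the same way, so they add. B = B₁ + B₂ = 1.01×10⁻⁴ + 3.59×10⁻⁵ = 1.37×10⁻⁴ T.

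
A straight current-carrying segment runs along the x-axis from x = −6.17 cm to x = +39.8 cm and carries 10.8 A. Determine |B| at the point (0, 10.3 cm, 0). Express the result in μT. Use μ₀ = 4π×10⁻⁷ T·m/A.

B ≈ 15.5 μT

For a finite straight segment, B = (μ₀I/4πd)(sinθ₁ + sinθ₂), where θ₁, θ₂ are the angles from the perpendicular to each end.
The perpendicular distance is d = 0.103 m; the end-offsets along the wire are a = 0.0617 m and b = 0.398 m.
sinθ₁ = 0.0617/√(0.0617²+0.103²) = 0.5139; sinθ₂ = 0.398/√(0.398²+0.103²) = 0.9681.
B = (4π×10⁻⁷ × 10.8) / (4π × 0.103) × (0.5139 + 0.9681) = 1.55×10⁻⁵ T.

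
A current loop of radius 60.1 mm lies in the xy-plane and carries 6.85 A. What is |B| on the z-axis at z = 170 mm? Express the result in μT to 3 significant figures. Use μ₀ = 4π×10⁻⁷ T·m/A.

On the axis of a circular loop, B = μ₀IR² / [2(R²+z²)^(3/2)].
R² + z² = (0.0601)² + (0.17)² = 0.03251 m², and (R²+z²)^(3/2) = 5.86×10⁻³ m³.
B = (4π×10⁻⁷ × 6.85 × 0.003612) / (2 × 5.86×10⁻³) = 2.65×10⁻⁶ T.

B ≈ 2.65 μT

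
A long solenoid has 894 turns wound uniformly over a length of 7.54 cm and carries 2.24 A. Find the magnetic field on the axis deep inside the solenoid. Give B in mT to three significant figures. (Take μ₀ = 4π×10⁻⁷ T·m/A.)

B ≈ 33.4 mT

Inside a long solenoid, B = μ₀nI with n = 1.186×10⁴ turns/m.
B = 4π×10⁻⁷ × 1.186×10⁴ × 2.24 = 3.34×10⁻² T.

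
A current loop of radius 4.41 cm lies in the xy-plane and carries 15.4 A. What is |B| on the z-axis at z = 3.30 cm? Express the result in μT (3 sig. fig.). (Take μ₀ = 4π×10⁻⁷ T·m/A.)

B ≈ 113 μT

On the axis of a circular loop, B = μ₀IR² / [2(R²+z²)^(3/2)].
R² + z² = (0.0441)² + (0.033)² = 0.003034 m², and (R²+z²)^(3/2) = 1.67×10⁻⁴ m³.
B = (4π×10⁻⁷ × 15.4 × 0.001945) / (2 × 1.67×10⁻⁴) = 1.13×10⁻⁴ T.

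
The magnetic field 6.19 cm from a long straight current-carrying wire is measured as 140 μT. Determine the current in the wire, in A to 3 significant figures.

For a long straight wire B = μ₀I/(2πd), so I = 2πdB/μ₀.
I = 2π × 0.0619 × 1.40×10⁻⁴ / (4π×10⁻⁷) = 43.3 A.

I ≈ 43.3 A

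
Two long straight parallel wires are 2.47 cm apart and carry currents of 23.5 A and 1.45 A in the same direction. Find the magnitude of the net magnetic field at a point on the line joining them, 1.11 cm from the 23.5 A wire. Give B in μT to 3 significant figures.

B ≈ 402 μT

Each long wire gives B = μ₀I/(2πd). Distances are d₁ = 0.0111 m and d₂ = 0.0136 m.
B₁ = 4.23×10⁻⁴ T, B₂ = 2.13×10⁻⁵ T.
Between parallel currents the two contributions point in opposite directions, so they subtract. B = |B₁ − B₂| = |4.23×10⁻⁴ − 2.13×10⁻⁵| = 4.02×10⁻⁴ T.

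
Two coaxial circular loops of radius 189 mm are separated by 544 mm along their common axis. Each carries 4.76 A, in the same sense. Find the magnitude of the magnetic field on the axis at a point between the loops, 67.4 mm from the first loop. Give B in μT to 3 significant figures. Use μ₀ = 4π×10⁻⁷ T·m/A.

Each loop contributes B = μ₀IR²/[2(R²+z²)^(3/2)] on the axis, with z measured from that loop.
Loop 1 (z = 0.0674 m): B₁ = 1.32×10⁻⁵ T. Loop 2 (z = 0.4766 m): B₂ = 7.93×10⁻⁷ T.
The fields add: B = B₁ + B₂ = 1.40×10⁻⁵ T.

B ≈ 14.0 μT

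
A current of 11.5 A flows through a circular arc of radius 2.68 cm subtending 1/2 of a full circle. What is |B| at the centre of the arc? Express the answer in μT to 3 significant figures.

B ≈ 135 μT

The Biot–Savart field of a circular arc at its centre is B = μ₀Iφ/(4πR), with φ = 3.142 rad.
B = (4π×10⁻⁷ × 11.5 × 3.142) / (4π × 0.0268) = 1.35×10⁻⁴ T.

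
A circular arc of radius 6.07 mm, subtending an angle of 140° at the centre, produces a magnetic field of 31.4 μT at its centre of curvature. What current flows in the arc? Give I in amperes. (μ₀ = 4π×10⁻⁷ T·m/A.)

For a circular arc, B = μ₀Iφ/(4πR) with φ in radians; here φ = 2.443 rad.
So I = 4πRB/(μ₀φ) = 4π × 0.00607 × 3.14×10⁻⁵ / (4π×10⁻⁷ × 2.443) = 0.780 A.

I ≈ 0.780 A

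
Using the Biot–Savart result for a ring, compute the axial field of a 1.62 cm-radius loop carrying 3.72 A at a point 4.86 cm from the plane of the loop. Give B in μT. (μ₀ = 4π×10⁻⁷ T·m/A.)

B ≈ 4.56 μT

On the axis of a circular loop, B = μ₀IR² / [2(R²+z²)^(3/2)].
R² + z² = (0.0162)² + (0.0486)² = 0.002624 m², and (R²+z²)^(3/2) = 1.34×10⁻⁴ m³.
B = (4π×10⁻⁷ × 3.72 × 0.0002624) / (2 × 1.34×10⁻⁴) = 4.56×10⁻⁶ T.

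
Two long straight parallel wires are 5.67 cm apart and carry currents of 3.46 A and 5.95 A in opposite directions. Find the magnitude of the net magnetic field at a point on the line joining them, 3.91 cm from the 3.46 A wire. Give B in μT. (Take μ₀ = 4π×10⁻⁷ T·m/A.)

Each long wire gives B = μ₀I/(2πd). Distances are d₁ = 0.0391 m and d₂ = 0.0176 m.
B₁ = 1.77×10⁻⁵ T, B₂ = 6.76×10⁻⁵ T.
Between antiparallel currents both contributions point the same way, so they add. B = B₁ + B₂ = 1.77×10⁻⁵ + 6.76×10⁻⁵ = 8.53×10⁻⁵ T.

B ≈ 85.3 μT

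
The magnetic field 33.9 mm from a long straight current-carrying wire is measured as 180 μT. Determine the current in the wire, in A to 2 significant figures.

For a long straight wire B = μ₀I/(2πd), so I = 2πdB/μ₀.
I = 2π × 0.0339 × 1.80×10⁻⁴ / (4π×10⁻⁷) = 30.5 A.

I ≈ 31 A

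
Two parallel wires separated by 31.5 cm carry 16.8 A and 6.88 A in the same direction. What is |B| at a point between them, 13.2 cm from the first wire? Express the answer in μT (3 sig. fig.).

Each long wire gives B = μ₀I/(2πd). Distances are d₁ = 0.132 m and d₂ = 0.183 m.
B₁ = 2.55×10⁻⁵ T, B₂ = 7.52×10⁻⁶ T.
Between parallel currents the two contributions point in opposite directions, so they subtract. B = |B₁ − B₂| = |2.55×10⁻⁵ − 7.52×10⁻⁶| = 1.79×10⁻⁵ T.

B ≈ 17.9 μT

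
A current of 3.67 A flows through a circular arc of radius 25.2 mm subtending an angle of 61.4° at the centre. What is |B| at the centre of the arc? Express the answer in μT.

B ≈ 15.6 μT

The Biot–Savart field of a circular arc at its centre is B = μ₀Iφ/(4πR), with φ = 1.072 rad.
B = (4π×10⁻⁷ × 3.67 × 1.072) / (4π × 0.0252) = 1.56×10⁻⁵ T.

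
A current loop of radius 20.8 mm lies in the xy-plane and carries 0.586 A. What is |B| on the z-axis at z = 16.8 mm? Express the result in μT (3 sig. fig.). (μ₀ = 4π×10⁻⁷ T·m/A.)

B ≈ 8.33 μT

On the axis of a circular loop, B = μ₀IR² / [2(R²+z²)^(3/2)].
R² + z² = (0.0208)² + (0.0168)² = 0.0007149 m², and (R²+z²)^(3/2) = 1.91×10⁻⁵ m³.
B = (4π×10⁻⁷ × 0.586 × 0.0004326) / (2 × 1.91×10⁻⁵) = 8.33×10⁻⁶ T.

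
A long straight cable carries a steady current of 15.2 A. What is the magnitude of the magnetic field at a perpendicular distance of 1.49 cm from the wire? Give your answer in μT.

For an infinitely long straight wire, B = μ₀I/(2πd).
B = (4π×10⁻⁷ × 15.2) / (2π × 0.0149) = 2.04×10⁻⁴ T.

B ≈ 204 μT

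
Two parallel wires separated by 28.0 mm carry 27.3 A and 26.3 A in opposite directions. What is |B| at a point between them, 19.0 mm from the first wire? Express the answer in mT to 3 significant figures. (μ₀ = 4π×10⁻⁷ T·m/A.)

Each long wire gives B = μ₀I/(2πd). Distances are d₁ = 0.019 m and d₂ = 0.009 m.
B₁ = 2.87×10⁻⁴ T, B₂ = 5.84×10⁻⁴ T.
Between antiparallel currents both contributions point the same way, so they add. B = B₁ + B₂ = 2.87×10⁻⁴ + 5.84×10⁻⁴ = 8.72×10⁻⁴ T.

B ≈ 0.872 mT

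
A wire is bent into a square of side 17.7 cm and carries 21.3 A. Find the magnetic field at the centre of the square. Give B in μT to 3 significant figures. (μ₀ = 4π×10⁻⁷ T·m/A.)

B ≈ 136 μT

Each side is a finite straight segment at perpendicular distance d = a/(2 tan(π/4)) = 0.0885 m from the centre, with end-angles ±π/4.
One side contributes B₁ = (μ₀I/4πd)·2 sin(π/4) = 3.40×10⁻⁵ T.
All 4 sides add in the same direction: B = 4 × 3.40×10⁻⁵ = 1.36×10⁻⁴ T.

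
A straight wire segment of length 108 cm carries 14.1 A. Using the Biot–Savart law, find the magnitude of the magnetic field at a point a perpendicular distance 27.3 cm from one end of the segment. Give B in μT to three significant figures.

B ≈ 5.01 μT

For a finite straight segment, B = (μ₀I/4πd)(sinθ₁ + sinθ₂), where θ₁, θ₂ are the angles from the perpendicular to each end.
The perpendicular foot is at one end, so the two end-offsets along the wire are 0 and L = 1.08 m.
sinθ₁ = 0/√(0²+0.273²) = 0.0000; sinθ₂ = 1.08/√(1.08²+0.273²) = 0.9695.
B = (4π×10⁻⁷ × 14.1) / (4π × 0.273) × (0.0000 + 0.9695) = 5.01×10⁻⁶ T.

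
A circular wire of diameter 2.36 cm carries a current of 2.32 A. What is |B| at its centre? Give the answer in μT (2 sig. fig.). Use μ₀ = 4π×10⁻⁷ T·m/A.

At the centre of a circular loop the Biot–Savart law gives B = μ₀I/(2R) (so R = 0.0118 m).
B = (4π×10⁻⁷ × 2.32) / (2 × 0.0118) = 1.24×10⁻⁴ T.

B ≈ 120 μT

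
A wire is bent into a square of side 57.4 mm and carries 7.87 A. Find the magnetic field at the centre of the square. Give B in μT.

B ≈ 155 μT

Each side is a finite straight segment at perpendicular distance d = a/(2 tan(π/4)) = 0.0287 m from the centre, with end-angles ±π/4.
One side contributes B₁ = (μ₀I/4πd)·2 sin(π/4) = 3.88×10⁻⁵ T.
All 4 sides add in the same direction: B = 4 × 3.88×10⁻⁵ = 1.55×10⁻⁴ T.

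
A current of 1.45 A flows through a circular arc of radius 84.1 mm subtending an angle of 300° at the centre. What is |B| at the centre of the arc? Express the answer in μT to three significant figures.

The Biot–Savart field of a circular arc at its centre is B = μ₀Iφ/(4πR), with φ = 5.236 rad.
B = (4π×10⁻⁷ × 1.45 × 5.236) / (4π × 0.0841) = 9.03×10⁻⁶ T.

B ≈ 9.03 μT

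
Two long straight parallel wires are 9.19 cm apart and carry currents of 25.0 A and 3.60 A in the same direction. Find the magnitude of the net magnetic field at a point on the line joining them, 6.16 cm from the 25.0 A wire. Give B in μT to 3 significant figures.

B ≈ 57.4 μT

Each long wire gives B = μ₀I/(2πd). Distances are d₁ = 0.0616 m and d₂ = 0.0303 m.
B₁ = 8.12×10⁻⁵ T, B₂ = 2.38×10⁻⁵ T.
Between parallel currents the two contributions point in opposite directions, so they subtract. B = |B₁ − B₂| = |8.12×10⁻⁵ − 2.38×10⁻⁵| = 5.74×10⁻⁵ T.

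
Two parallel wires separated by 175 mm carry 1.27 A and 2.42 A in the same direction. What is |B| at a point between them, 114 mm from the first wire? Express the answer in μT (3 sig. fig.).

B ≈ 5.71 μT

Each long wire gives B = μ₀I/(2πd). Distances are d₁ = 0.114 m and d₂ = 0.061 m.
B₁ = 2.23×10⁻⁶ T, B₂ = 7.93×10⁻⁶ T.
Between parallel currents the two contributions point in opposite directions, so they subtract. B = |B₁ − B₂| = |2.23×10⁻⁶ − 7.93×10⁻⁶| = 5.71×10⁻⁶ T.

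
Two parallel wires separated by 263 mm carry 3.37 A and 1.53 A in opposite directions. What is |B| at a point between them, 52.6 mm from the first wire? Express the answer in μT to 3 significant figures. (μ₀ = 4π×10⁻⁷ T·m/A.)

B ≈ 14.3 μT

Each long wire gives B = μ₀I/(2πd). Distances are d₁ = 0.0526 m and d₂ = 0.2104 m.
B₁ = 1.28×10⁻⁵ T, B₂ = 1.45×10⁻⁶ T.
Between antiparallel currents both contributions point the same way, so they add. B = B₁ + B₂ = 1.28×10⁻⁵ + 1.45×10⁻⁶ = 1.43×10⁻⁵ T.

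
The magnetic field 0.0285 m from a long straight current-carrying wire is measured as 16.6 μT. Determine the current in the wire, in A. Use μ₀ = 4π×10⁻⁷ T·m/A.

I ≈ 2.37 A

For a long straight wire B = μ₀I/(2πd), so I = 2πdB/μ₀.
I = 2π × 0.0285 × 1.66×10⁻⁵ / (4π×10⁻⁷) = 2.37 A.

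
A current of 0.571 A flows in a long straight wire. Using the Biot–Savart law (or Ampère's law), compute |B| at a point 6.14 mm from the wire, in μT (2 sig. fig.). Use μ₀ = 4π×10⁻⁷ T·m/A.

B ≈ 19 μT

For an infinitely long straight wire, B = μ₀I/(2πd).
B = (4π×10⁻⁷ × 0.571) / (2π × 0.00614) = 1.86×10⁻⁵ T.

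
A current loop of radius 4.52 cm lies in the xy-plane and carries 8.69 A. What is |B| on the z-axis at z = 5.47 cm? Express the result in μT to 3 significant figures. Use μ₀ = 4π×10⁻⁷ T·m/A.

On the axis of a circular loop, B = μ₀IR² / [2(R²+z²)^(3/2)].
R² + z² = (0.0452)² + (0.0547)² = 0.005035 m², and (R²+z²)^(3/2) = 3.57×10⁻⁴ m³.
B = (4π×10⁻⁷ × 8.69 × 0.002043) / (2 × 3.57×10⁻⁴) = 3.12×10⁻⁵ T.

B ≈ 31.2 μT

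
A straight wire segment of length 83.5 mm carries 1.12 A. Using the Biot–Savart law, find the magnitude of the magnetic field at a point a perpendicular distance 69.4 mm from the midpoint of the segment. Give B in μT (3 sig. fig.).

B ≈ 1.66 μT

For a finite straight segment, B = (μ₀I/4πd)(sinθ₁ + sinθ₂), where θ₁, θ₂ are the angles from the perpendicular to each end.
The perpendicular from the point meets the wire at its midpoint, so each end is L/2 = 0.04175 m away along the wire.
sinθ₁ = 0.04175/√(0.04175²+0.0694²) = 0.5155; sinθ₂ = 0.04175/√(0.04175²+0.0694²) = 0.5155.
B = (4π×10⁻⁷ × 1.12) / (4π × 0.0694) × (0.5155 + 0.5155) = 1.66×10⁻⁶ T.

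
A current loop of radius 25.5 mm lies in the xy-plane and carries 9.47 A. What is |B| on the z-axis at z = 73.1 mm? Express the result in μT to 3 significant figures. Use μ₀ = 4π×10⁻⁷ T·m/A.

On the axis of a circular loop, B = μ₀IR² / [2(R²+z²)^(3/2)].
R² + z² = (0.0255)² + (0.0731)² = 0.005994 m², and (R²+z²)^(3/2) = 4.64×10⁻⁴ m³.
B = (4π×10⁻⁷ × 9.47 × 0.0006503) / (2 × 4.64×10⁻⁴) = 8.34×10⁻⁶ T.

B ≈ 8.34 μT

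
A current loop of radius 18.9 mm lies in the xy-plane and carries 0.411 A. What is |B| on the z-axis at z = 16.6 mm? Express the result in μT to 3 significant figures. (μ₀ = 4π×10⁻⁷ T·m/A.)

B ≈ 5.80 μT

On the axis of a circular loop, B = μ₀IR² / [2(R²+z²)^(3/2)].
R² + z² = (0.0189)² + (0.0166)² = 0.0006328 m², and (R²+z²)^(3/2) = 1.59×10⁻⁵ m³.
B = (4π×10⁻⁷ × 0.411 × 0.0003572) / (2 × 1.59×10⁻⁵) = 5.80×10⁻⁶ T.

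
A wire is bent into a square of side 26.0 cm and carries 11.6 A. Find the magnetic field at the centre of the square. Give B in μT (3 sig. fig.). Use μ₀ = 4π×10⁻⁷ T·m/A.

B ≈ 50.5 μT

Each side is a finite straight segment at perpendicular distance d = a/(2 tan(π/4)) = 0.13 m from the centre, with end-angles ±π/4.
One side contributes B₁ = (μ₀I/4πd)·2 sin(π/4) = 1.26×10⁻⁵ T.
All 4 sides add in the same direction: B = 4 × 1.26×10⁻⁵ = 5.05×10⁻⁵ T.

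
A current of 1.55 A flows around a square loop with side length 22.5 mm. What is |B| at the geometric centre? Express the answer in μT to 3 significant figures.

B ≈ 77.9 μT

Each side is a finite straight segment at perpendicular distance d = a/(2 tan(π/4)) = 0.01125 m from the centre, with end-angles ±π/4.
One side contributes B₁ = (μ₀I/4πd)·2 sin(π/4) = 1.95×10⁻⁵ T.
All 4 sides add in the same direction: B = 4 × 1.95×10⁻⁵ = 7.79×10⁻⁵ T.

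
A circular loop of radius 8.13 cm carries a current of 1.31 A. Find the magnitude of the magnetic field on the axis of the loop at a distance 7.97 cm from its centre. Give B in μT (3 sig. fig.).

B ≈ 3.69 μT

On the axis of a circular loop, B = μ₀IR² / [2(R²+z²)^(3/2)].
R² + z² = (0.0813)² + (0.0797)² = 0.01296 m², and (R²+z²)^(3/2) = 1.48×10⁻³ m³.
B = (4π×10⁻⁷ × 1.31 × 0.00661) / (2 × 1.48×10⁻³) = 3.69×10⁻⁶ T.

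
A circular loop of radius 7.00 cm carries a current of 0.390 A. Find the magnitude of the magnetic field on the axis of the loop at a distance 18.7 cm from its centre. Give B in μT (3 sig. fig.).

B ≈ 0.151 μT

On the axis of a circular loop, B = μ₀IR² / [2(R²+z²)^(3/2)].
R² + z² = (0.07)² + (0.187)² = 0.03987 m², and (R²+z²)^(3/2) = 7.96×10⁻³ m³.
B = (4π×10⁻⁷ × 0.390 × 0.0049) / (2 × 7.96×10⁻³) = 1.51×10⁻⁷ T.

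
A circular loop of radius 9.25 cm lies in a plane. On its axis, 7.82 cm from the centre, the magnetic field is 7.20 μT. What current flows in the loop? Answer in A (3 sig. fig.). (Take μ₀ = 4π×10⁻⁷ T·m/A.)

I ≈ 2.38 A

On the axis of a loop, B = μ₀IR²/[2(R²+z²)^(3/2)], so I = 2B(R²+z²)^(3/2)/(μ₀R²).
R² + z² = 0.008556 + 0.006115 = 0.01467 m²; raised to 3/2 gives 1.78×10⁻³ m³.
I = 2 × 7.20×10⁻⁶ × 1.78×10⁻³ / (1.26×10⁻⁶ × 0.008556) = 2.38 A.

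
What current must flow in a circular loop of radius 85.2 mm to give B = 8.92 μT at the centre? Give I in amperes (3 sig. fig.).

At the centre of a circular loop B = μ₀I/(2R), so I = 2RB/μ₀.
With R = 0.0852 m, I = 2 × 0.0852 × 8.92×10⁻⁶ / (4π×10⁻⁷) = 1.21 A.

I ≈ 1.21 A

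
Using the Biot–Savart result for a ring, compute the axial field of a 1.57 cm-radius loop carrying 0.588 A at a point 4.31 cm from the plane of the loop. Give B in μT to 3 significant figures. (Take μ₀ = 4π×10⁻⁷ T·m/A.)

On the axis of a circular loop, B = μ₀IR² / [2(R²+z²)^(3/2)].
R² + z² = (0.0157)² + (0.0431)² = 0.002104 m², and (R²+z²)^(3/2) = 9.65×10⁻⁵ m³.
B = (4π×10⁻⁷ × 0.588 × 0.0002465) / (2 × 9.65×10⁻⁵) = 9.44×10⁻⁷ T.

B ≈ 0.944 μT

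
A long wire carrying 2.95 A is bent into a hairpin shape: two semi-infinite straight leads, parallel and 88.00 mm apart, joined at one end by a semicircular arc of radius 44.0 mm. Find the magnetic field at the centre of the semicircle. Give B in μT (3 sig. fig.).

B ≈ 34.5 μT

The semicircular arc contributes B_arc = μ₀I·π/(4πR) = μ₀I/(4R) = 2.11×10⁻⁵ T.
Each semi-infinite lead is at perpendicular distance R = 0.044 m from the centre, with the perpendicular foot at its near end, so it contributes μ₀I/(4πR); both point the same way, together 1.34×10⁻⁵ T.
Arc and leads all point the same direction: B = 2.11×10⁻⁵ + 1.34×10⁻⁵ = 3.45×10⁻⁵ T.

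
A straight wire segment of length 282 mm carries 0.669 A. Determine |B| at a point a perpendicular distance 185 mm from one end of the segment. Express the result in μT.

B ≈ 0.302 μT

For a finite straight segment, B = (μ₀I/4πd)(sinθ₁ + sinθ₂), where θ₁, θ₂ are the angles from the perpendicular to each end.
The perpendicular foot is at one end, so the two end-offsets along the wire are 0 and L = 0.282 m.
sinθ₁ = 0/√(0²+0.185²) = 0.0000; sinθ₂ = 0.282/√(0.282²+0.185²) = 0.8361.
B = (4π×10⁻⁷ × 0.669) / (4π × 0.185) × (0.0000 + 0.8361) = 3.02×10⁻⁷ T.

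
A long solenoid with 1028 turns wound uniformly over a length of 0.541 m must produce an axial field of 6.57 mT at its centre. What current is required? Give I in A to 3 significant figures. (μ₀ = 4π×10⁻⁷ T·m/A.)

Inside a long solenoid B = μ₀nI with n = 1900 m⁻¹, so I = B/(μ₀n).
I = 6.57×10⁻³ / (4π×10⁻⁷ × 1900) = 2.75 A.

I ≈ 2.75 A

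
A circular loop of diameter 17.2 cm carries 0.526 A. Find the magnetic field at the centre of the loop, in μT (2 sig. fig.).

B ≈ 3.8 μT

At the centre of a circular loop the Biot–Savart law gives B = μ₀I/(2R) (so R = 0.086 m).
B = (4π×10⁻⁷ × 0.526) / (2 × 0.086) = 3.84×10⁻⁶ T.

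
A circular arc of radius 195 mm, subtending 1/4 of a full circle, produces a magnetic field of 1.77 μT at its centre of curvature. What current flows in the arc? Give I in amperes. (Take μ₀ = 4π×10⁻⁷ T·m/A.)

I ≈ 2.20 A

For a circular arc, B = μ₀Iφ/(4πR) with φ in radians; here φ = 1.571 rad.
So I = 4πRB/(μ₀φ) = 4π × 0.195 × 1.77×10⁻⁶ / (4π×10⁻⁷ × 1.571) = 2.20 A.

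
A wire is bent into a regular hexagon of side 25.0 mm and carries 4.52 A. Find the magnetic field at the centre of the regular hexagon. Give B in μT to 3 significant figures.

Each side is a finite straight segment at perpendicular distance d = a/(2 tan(π/6)) = 0.02165 m from the centre, with end-angles ±π/6.
One side contributes B₁ = (μ₀I/4πd)·2 sin(π/6) = 2.09×10⁻⁵ T.
All 6 sides add in the same direction: B = 6 × 2.09×10⁻⁵ = 1.25×10⁻⁴ T.

B ≈ 125 μT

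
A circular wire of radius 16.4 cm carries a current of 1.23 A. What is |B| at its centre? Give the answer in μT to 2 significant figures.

B ≈ 4.7 μT

At the centre of a circular loop the Biot–Savart law gives B = μ₀I/(2R).
B = (4π×10⁻⁷ × 1.23) / (2 × 0.164) = 4.71×10⁻⁶ T.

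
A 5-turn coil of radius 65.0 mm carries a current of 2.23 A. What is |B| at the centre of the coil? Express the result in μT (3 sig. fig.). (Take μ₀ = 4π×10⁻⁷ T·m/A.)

For an N-turn flat coil, B = Nμ₀I/(2R) with R = 0.065 m.
B = 5 × 2.16×10⁻⁵ T = 1.08×10⁻⁴ T.

B ≈ 108 μT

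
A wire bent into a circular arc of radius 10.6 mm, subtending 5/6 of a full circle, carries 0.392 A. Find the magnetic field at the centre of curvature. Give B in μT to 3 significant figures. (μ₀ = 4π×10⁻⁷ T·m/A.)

B ≈ 19.4 μT

The Biot–Savart field of a circular arc at its centre is B = μ₀Iφ/(4πR), with φ = 5.236 rad.
B = (4π×10⁻⁷ × 0.392 × 5.236) / (4π × 0.0106) = 1.94×10⁻⁵ T.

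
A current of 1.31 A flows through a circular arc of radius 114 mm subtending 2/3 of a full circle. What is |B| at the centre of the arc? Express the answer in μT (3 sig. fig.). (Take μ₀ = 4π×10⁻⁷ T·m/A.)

B ≈ 4.81 μT

The Biot–Savart field of a circular arc at its centre is B = μ₀Iφ/(4πR), with φ = 4.189 rad.
B = (4π×10⁻⁷ × 1.31 × 4.189) / (4π × 0.114) = 4.81×10⁻⁶ T.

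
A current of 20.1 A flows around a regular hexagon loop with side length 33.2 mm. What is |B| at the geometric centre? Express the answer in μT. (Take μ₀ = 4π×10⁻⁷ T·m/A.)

B ≈ 419 μT

Each side is a finite straight segment at perpendicular distance d = a/(2 tan(π/6)) = 0.02875 m from the centre, with end-angles ±π/6.
One side contributes B₁ = (μ₀I/4πd)·2 sin(π/6) = 6.99×10⁻⁵ T.
All 6 sides add in the same direction: B = 6 × 6.99×10⁻⁵ = 4.19×10⁻⁴ T.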